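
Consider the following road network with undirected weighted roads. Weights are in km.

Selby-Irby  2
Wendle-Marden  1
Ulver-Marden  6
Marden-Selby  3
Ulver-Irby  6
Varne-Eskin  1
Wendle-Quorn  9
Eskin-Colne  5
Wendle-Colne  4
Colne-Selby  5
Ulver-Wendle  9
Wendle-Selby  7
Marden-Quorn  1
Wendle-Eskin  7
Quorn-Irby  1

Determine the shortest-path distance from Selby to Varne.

11 km

Settle nodes by increasing distance from Selby:
Selby: 0
Irby: 2  (via Selby)
Marden: 3  (via Selby)
Quorn: 3  (via Irby)
Wendle: 4  (via Marden)
Colne: 5  (via Selby)
Ulver: 8  (via Irby)
Eskin: 10  (via Colne)
Varne: 11  (via Eskin)
Shortest route: Selby → Colne → Eskin → Varne = 11 km.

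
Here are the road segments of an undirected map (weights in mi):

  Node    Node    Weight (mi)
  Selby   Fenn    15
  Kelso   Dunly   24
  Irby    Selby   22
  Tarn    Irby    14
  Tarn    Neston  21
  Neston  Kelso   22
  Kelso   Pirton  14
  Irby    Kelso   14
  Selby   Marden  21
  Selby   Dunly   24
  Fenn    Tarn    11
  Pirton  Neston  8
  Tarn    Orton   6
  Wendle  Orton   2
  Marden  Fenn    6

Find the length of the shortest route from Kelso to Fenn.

Shortest distances from Kelso:
Kelso: 0
Irby: 14  (via Kelso)
Pirton: 14  (via Kelso)
Neston: 22  (via Kelso)
Dunly: 24  (via Kelso)
Tarn: 28  (via Irby)
Orton: 34  (via Tarn)
Selby: 36  (via Irby)
Wendle: 36  (via Orton)
Fenn: 39  (via Tarn)
Shortest route: Kelso → Irby → Tarn → Fenn = 39 mi.

39 mi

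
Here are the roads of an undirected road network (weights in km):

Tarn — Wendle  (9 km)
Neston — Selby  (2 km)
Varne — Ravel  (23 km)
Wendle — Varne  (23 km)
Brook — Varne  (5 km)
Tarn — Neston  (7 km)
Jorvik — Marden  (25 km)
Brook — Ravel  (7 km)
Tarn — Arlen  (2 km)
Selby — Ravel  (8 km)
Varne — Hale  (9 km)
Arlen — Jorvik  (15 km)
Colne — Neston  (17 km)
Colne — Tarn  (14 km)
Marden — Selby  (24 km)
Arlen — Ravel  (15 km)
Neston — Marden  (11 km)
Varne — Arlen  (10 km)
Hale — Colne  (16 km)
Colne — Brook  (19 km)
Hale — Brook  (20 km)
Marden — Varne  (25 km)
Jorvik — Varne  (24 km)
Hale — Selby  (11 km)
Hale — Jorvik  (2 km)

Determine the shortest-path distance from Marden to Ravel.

21 km

Enumerating some paths:
Marden–Neston–Tarn–Arlen–Ravel: 11+7+2+15 = 35
Marden–Selby–Ravel: 24+8 = 32
Marden–Neston–Selby–Ravel: 11+2+8 = 21
Marden–Varne–Brook–Ravel: 25+5+7 = 37
The minimum is 21 km via Marden–Neston–Selby–Ravel.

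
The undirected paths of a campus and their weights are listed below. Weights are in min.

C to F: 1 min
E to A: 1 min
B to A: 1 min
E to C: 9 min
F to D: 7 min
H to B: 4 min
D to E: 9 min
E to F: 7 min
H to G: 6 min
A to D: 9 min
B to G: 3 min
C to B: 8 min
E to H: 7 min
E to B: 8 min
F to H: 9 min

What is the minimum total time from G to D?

Enumerating some paths:
G–B–A–D: 3+1+9 = 13
G–B–A–E–D: 3+1+1+9 = 14
G–B–A–E–F–D: 3+1+1+7+7 = 19
G–B–C–F–D: 3+8+1+7 = 19
The minimum is 13 min via G–B–A–D.

13 min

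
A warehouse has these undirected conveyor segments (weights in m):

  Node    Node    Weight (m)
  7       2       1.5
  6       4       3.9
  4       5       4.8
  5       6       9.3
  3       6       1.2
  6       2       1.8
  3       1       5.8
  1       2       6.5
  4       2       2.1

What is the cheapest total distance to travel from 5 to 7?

Running Dijkstra from 5:
5: 0
4: 4.8  (via 5)
2: 6.9  (via 4)
7: 8.4  (via 2)
Shortest route: 5 → 4 → 2 → 7 = 8.4 m.

8.4 m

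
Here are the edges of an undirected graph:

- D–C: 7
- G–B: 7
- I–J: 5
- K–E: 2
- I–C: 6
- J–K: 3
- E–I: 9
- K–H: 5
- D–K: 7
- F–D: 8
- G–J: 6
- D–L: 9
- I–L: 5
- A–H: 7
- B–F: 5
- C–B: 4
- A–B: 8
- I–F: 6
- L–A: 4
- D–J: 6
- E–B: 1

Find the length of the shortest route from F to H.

Candidate routes:
F - I - J - K - H: 6+5+3+5 = 19
F - B - E - K - H: 5+1+2+5 = 13
F - B - A - H: 5+8+7 = 20
F - D - K - H: 8+7+5 = 20
The minimum is 13 via F - B - E - K - H.

13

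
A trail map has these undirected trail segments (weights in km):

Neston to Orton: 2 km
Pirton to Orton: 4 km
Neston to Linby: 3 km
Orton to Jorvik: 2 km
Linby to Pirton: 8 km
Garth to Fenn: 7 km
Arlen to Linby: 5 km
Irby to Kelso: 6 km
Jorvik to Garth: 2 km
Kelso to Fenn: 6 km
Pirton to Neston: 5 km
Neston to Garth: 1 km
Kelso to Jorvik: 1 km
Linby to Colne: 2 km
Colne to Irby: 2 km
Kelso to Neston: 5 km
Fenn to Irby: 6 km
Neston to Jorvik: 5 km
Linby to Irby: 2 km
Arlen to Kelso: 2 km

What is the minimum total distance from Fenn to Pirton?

13 km

Settle nodes by increasing distance from Fenn:
Fenn: 0
Kelso: 6  (via Fenn)
Irby: 6  (via Fenn)
Jorvik: 7  (via Kelso)
Garth: 7  (via Fenn)
Linby: 8  (via Irby)
Neston: 8  (via Garth)
Colne: 8  (via Irby)
Arlen: 8  (via Kelso)
Orton: 9  (via Jorvik)
Pirton: 13  (via Neston)
Shortest route: Fenn → Garth → Neston → Pirton = 13 km.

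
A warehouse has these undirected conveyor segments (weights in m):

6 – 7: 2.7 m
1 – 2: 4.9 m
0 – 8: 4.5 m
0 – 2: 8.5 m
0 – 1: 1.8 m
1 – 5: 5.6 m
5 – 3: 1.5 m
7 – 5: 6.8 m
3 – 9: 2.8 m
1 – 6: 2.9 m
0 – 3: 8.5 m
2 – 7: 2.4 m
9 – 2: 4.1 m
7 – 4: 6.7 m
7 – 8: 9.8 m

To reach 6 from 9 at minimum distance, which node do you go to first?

2

Enumerating some paths:
9–2–7–6: 4.1+2.4+2.7 = 9.2
9–3–5–1–6: 2.8+1.5+5.6+2.9 = 12.8
9–2–1–6: 4.1+4.9+2.9 = 11.9
The minimum is 9.2 m via 9–2–7–6.
So from 9 the first move is to 2.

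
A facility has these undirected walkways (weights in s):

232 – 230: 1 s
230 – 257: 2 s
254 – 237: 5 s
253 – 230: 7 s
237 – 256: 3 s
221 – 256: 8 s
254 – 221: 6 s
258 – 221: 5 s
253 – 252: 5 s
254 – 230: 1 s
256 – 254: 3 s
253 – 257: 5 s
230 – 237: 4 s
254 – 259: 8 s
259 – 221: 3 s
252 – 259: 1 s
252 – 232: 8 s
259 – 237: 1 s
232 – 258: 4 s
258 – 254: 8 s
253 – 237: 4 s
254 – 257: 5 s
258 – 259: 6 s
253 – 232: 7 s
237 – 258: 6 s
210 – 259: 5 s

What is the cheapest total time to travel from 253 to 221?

Shortest distances from 253:
253: 0
237: 4  (via 253)
252: 5  (via 253)
257: 5  (via 253)
259: 5  (via 237)
230: 7  (via 253)
232: 7  (via 253)
256: 7  (via 237)
221: 8  (via 259)
Shortest route: 253 → 237 → 259 → 221 = 8 s.

8 s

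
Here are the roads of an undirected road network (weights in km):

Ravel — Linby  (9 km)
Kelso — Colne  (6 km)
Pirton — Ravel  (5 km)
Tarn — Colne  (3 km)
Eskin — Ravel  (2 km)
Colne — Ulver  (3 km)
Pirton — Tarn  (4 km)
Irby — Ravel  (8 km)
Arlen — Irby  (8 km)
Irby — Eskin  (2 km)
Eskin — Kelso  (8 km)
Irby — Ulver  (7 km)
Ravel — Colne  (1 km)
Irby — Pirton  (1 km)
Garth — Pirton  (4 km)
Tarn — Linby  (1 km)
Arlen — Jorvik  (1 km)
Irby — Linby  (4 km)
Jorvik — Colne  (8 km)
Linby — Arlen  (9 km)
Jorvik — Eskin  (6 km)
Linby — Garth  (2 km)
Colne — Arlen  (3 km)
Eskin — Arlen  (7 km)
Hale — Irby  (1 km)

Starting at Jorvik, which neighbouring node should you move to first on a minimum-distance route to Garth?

Enumerating some paths:
Jorvik–Arlen–Linby–Garth: 1+9+2 = 12
Jorvik–Arlen–Colne–Tarn–Linby–Garth: 1+3+3+1+2 = 10
Cheapest is Jorvik–Arlen–Colne–Tarn–Linby–Garth at 10 km.
So from Jorvik the first move is to Arlen.

Arlen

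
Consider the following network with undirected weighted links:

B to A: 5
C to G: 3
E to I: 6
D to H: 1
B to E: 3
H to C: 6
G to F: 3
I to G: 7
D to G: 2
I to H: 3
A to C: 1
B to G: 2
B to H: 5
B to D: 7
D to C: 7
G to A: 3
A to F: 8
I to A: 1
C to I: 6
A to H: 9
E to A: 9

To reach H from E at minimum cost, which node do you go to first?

B

Enumerating some paths:
E → B → D → H: 3+7+1 = 11
E → I → H: 6+3 = 9
E → B → H: 3+5 = 8
Cheapest is E → B → H at 8.
So from E the first move is to B.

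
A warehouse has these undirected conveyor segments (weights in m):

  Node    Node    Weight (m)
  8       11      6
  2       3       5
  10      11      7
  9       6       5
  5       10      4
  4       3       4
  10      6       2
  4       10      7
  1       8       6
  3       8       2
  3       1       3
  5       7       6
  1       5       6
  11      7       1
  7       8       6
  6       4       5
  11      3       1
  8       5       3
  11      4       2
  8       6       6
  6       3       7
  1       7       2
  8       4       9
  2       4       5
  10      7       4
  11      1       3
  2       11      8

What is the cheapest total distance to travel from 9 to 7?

Compare a few routes:
9 → 6 → 4 → 11 → 7: 5+5+2+1 = 13
9 → 6 → 3 → 11 → 7: 5+7+1+1 = 14
9 → 6 → 8 → 3 → 11 → 7: 5+6+2+1+1 = 15
9 → 6 → 10 → 7: 5+2+4 = 11
The minimum is 11 m via 9 → 6 → 10 → 7.

11 m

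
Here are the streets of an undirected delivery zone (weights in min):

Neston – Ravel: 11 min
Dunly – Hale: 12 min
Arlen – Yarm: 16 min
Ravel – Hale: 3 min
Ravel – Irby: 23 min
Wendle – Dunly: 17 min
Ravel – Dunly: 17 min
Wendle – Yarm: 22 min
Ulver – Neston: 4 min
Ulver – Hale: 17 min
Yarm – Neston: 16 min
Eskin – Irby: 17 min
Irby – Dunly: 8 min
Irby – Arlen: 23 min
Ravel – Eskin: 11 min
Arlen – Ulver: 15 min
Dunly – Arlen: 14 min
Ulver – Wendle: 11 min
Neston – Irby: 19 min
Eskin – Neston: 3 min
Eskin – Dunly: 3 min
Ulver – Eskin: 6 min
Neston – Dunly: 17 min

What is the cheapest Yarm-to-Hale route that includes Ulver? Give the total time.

Shortest Yarm→Ulver: Yarm–Neston–Ulver = 20
Shortest Ulver→Hale: Ulver–Hale = 17
Total via Ulver: 20 + 17 = 37 min.

37 min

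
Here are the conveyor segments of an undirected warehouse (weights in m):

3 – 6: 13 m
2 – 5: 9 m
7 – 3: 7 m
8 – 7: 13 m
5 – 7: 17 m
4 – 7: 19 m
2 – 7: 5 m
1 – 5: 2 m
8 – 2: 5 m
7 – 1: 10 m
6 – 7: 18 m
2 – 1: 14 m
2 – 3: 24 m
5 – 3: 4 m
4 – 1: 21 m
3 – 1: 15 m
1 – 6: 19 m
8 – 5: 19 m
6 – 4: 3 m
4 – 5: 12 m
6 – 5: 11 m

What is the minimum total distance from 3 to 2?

12 m

Shortest distances from 3:
3: 0
5: 4  (via 3)
1: 6  (via 5)
7: 7  (via 3)
2: 12  (via 7)
Shortest route: 3–7–2 = 12 m.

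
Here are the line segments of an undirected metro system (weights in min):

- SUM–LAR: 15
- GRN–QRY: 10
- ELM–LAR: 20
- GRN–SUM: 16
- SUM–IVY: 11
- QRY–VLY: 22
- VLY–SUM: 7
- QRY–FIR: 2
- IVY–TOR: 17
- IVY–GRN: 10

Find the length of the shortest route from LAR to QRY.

41 min

Candidate routes:
LAR - SUM - IVY - GRN - QRY: 15+11+10+10 = 46
LAR - SUM - GRN - QRY: 15+16+10 = 41
LAR - SUM - VLY - QRY: 15+7+22 = 44
Cheapest is LAR - SUM - GRN - QRY at 41 min.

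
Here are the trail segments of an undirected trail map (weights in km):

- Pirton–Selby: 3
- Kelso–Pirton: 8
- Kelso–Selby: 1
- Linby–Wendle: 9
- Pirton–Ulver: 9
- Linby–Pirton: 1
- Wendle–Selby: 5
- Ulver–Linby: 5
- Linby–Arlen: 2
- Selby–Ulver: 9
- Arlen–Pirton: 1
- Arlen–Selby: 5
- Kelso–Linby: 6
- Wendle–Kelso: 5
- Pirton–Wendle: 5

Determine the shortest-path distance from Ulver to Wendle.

11 km

Candidate routes:
Ulver - Linby - Pirton - Selby - Wendle: 5+1+3+5 = 14
Ulver - Linby - Pirton - Wendle: 5+1+5 = 11
Ulver - Linby - Arlen - Pirton - Wendle: 5+2+1+5 = 13
Ulver - Selby - Wendle: 9+5 = 14
Cheapest is Ulver - Linby - Pirton - Wendle at 11 km.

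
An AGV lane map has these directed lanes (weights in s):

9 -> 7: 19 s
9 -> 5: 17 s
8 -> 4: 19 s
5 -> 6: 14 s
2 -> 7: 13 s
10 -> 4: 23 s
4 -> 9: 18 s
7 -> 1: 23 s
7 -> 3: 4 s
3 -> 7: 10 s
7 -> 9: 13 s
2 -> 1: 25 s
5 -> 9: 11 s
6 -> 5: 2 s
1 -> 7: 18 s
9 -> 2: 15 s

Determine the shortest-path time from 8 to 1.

77 s

Candidate routes:
8 → 4 → 9 → 2 → 7 → 1: 19+18+15+13+23 = 88
8 → 4 → 9 → 7 → 1: 19+18+19+23 = 79
8 → 4 → 9 → 2 → 1: 19+18+15+25 = 77
The minimum is 77 s via 8 → 4 → 9 → 2 → 1.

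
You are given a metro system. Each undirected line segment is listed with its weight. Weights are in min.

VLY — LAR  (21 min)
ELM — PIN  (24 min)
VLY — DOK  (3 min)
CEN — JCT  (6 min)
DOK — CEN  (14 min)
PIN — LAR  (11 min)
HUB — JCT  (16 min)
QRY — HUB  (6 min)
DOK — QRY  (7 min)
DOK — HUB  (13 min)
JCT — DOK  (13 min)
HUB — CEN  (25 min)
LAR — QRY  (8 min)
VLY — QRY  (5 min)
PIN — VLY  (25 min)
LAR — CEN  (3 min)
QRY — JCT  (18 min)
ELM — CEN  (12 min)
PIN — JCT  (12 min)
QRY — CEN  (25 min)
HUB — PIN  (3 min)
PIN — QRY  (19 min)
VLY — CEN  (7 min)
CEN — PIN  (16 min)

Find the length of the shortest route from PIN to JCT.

Shortest distances from PIN:
PIN: 0
HUB: 3  (via PIN)
QRY: 9  (via HUB)
LAR: 11  (via PIN)
JCT: 12  (via PIN)
Shortest route: PIN → JCT = 12 min.

12 min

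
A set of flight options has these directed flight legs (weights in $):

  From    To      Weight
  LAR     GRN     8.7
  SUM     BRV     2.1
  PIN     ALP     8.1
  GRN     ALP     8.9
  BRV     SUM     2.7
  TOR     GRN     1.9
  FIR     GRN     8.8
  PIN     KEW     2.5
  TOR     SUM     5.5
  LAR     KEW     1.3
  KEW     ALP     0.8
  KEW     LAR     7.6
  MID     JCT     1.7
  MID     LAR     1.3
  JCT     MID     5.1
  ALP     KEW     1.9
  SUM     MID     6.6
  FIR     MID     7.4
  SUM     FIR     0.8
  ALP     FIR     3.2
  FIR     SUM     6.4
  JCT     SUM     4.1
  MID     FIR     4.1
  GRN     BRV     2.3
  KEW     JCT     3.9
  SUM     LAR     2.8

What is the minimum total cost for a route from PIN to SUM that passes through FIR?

Shortest PIN→FIR: PIN–KEW–ALP–FIR = 6.5
Best FIR to SUM: FIR–SUM costing 6.4
Total via FIR: 6.5 + 6.4 = $12.9.

$12.9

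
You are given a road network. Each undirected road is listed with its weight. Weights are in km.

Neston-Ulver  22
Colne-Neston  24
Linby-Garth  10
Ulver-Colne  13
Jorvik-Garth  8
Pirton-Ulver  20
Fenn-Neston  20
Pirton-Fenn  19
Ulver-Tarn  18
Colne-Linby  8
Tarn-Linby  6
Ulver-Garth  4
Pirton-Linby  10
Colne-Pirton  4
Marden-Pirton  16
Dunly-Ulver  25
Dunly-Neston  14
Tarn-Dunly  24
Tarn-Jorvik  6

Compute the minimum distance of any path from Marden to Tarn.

32 km

Enumerating some paths:
Marden–Pirton–Colne–Linby–Tarn: 16+4+8+6 = 34
Marden–Pirton–Linby–Tarn: 16+10+6 = 32
Cheapest is Marden–Pirton–Linby–Tarn at 32 km.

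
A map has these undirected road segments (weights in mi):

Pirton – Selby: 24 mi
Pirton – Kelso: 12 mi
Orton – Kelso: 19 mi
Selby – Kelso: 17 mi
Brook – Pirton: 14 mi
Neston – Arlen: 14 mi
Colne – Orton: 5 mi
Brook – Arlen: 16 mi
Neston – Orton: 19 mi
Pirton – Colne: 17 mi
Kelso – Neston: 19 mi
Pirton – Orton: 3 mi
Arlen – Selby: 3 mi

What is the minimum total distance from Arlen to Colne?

35 mi

Candidate routes:
Arlen → Brook → Pirton → Orton → Colne: 16+14+3+5 = 38
Arlen → Selby → Pirton → Orton → Colne: 3+24+3+5 = 35
The minimum is 35 mi via Arlen → Selby → Pirton → Orton → Colne.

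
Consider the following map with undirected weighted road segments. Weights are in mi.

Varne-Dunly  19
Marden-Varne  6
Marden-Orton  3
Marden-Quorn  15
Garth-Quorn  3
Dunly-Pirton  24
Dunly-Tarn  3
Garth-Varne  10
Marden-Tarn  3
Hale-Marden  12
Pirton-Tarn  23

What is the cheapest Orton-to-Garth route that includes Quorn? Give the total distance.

21 mi

Best Orton to Quorn: Orton → Marden → Quorn costing 18
Best Quorn to Garth: Quorn → Garth costing 3
Total via Quorn: 18 + 3 = 21 mi.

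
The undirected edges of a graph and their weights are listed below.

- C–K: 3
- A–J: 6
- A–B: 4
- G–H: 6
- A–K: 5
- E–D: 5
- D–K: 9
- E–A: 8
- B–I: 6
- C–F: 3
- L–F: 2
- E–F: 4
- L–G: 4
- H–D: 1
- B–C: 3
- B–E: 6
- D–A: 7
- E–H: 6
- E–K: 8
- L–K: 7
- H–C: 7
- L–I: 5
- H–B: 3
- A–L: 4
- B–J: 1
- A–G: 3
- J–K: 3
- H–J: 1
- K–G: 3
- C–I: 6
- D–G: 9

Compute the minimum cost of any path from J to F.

7

Settle nodes by increasing distance from J:
J: 0
B: 1  (via J)
H: 1  (via J)
D: 2  (via H)
K: 3  (via J)
C: 4  (via B)
A: 5  (via B)
G: 6  (via K)
E: 7  (via B)
F: 7  (via C)
Shortest route: J → B → C → F = 7.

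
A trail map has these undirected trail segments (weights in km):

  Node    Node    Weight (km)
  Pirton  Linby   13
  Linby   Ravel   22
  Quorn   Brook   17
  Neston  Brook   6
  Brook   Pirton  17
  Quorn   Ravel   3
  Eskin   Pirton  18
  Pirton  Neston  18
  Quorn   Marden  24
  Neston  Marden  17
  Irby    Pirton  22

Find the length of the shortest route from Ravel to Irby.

Compare a few routes:
Ravel - Quorn - Brook - Pirton - Irby: 3+17+17+22 = 59
Ravel - Linby - Pirton - Irby: 22+13+22 = 57
Cheapest is Ravel - Linby - Pirton - Irby at 57 km.

57 km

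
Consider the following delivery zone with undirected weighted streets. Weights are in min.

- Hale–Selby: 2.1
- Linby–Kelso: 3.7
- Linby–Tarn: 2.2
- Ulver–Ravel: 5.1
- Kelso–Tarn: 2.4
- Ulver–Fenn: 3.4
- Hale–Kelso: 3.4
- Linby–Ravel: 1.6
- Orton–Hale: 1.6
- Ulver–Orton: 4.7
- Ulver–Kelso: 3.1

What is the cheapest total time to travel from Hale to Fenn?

9.7 min

Shortest distances from Hale:
Hale: 0
Orton: 1.6  (via Hale)
Selby: 2.1  (via Hale)
Kelso: 3.4  (via Hale)
Tarn: 5.8  (via Kelso)
Ulver: 6.3  (via Orton)
Linby: 7.1  (via Kelso)
Ravel: 8.7  (via Linby)
Fenn: 9.7  (via Ulver)
Shortest route: Hale–Orton–Ulver–Fenn = 9.7 min.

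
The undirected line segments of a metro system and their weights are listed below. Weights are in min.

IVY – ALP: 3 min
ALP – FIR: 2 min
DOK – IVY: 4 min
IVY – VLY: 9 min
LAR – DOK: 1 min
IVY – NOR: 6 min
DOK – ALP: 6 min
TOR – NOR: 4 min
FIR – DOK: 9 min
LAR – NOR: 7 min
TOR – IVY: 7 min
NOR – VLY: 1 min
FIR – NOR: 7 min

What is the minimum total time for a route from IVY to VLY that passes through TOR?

12 min

Best IVY to TOR: IVY → TOR costing 7
Best TOR to VLY: TOR → NOR → VLY costing 5
Total via TOR: 7 + 5 = 12 min.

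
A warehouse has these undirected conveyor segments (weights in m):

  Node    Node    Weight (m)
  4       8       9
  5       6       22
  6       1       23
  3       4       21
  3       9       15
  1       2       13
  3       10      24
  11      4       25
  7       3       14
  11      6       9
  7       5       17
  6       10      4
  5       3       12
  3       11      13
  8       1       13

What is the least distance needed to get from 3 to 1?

43 m

Shortest distances from 3:
3: 0
5: 12  (via 3)
11: 13  (via 3)
7: 14  (via 3)
9: 15  (via 3)
4: 21  (via 3)
6: 22  (via 11)
10: 24  (via 3)
8: 30  (via 4)
1: 43  (via 8)
Shortest route: 3–4–8–1 = 43 m.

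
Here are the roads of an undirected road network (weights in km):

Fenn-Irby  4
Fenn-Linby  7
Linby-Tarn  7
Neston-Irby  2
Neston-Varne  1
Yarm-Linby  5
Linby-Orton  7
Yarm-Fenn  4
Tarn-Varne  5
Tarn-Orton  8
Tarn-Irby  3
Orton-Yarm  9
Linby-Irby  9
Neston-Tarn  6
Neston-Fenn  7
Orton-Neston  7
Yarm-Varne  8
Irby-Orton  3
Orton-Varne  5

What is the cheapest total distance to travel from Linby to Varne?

12 km

Settle nodes by increasing distance from Linby:
Linby: 0
Yarm: 5  (via Linby)
Orton: 7  (via Linby)
Tarn: 7  (via Linby)
Fenn: 7  (via Linby)
Irby: 9  (via Linby)
Neston: 11  (via Irby)
Varne: 12  (via Orton)
Shortest route: Linby → Orton → Varne = 12 km.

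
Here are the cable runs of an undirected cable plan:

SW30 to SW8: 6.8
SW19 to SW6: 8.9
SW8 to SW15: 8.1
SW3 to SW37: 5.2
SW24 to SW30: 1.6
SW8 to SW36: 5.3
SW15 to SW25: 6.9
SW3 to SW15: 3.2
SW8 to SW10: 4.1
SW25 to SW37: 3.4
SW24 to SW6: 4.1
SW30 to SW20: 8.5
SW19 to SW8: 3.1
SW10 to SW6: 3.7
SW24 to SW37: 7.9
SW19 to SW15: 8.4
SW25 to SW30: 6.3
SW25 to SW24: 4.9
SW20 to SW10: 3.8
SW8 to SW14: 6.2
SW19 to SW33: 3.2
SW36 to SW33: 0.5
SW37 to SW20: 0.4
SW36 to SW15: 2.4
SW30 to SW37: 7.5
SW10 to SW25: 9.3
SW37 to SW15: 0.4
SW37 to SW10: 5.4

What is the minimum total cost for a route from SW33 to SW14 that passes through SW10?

17.8

Shortest SW33→SW10: SW33–SW36–SW15–SW37–SW20–SW10 = 7.5
Best SW10 to SW14: SW10–SW8–SW14 costing 10.3
Total via SW10: 7.5 + 10.3 = 17.8.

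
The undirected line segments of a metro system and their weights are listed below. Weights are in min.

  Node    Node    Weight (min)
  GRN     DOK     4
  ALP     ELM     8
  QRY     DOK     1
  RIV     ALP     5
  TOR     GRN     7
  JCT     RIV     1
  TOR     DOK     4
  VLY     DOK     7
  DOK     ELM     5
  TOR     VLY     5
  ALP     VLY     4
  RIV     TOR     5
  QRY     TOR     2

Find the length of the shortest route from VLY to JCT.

Settle nodes by increasing distance from VLY:
VLY: 0
ALP: 4  (via VLY)
TOR: 5  (via VLY)
DOK: 7  (via VLY)
QRY: 7  (via TOR)
RIV: 9  (via ALP)
JCT: 10  (via RIV)
Shortest route: VLY–ALP–RIV–JCT = 10 min.

10 min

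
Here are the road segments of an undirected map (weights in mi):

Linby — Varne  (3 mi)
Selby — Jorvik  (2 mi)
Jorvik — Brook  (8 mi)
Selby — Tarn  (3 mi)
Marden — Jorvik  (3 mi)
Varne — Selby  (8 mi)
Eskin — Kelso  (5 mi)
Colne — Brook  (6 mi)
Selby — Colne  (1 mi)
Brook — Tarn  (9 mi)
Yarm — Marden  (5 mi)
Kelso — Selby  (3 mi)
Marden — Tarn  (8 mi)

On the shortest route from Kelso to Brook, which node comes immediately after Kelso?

Selby

Candidate routes:
Kelso–Selby–Colne–Brook: 3+1+6 = 10
Kelso–Selby–Jorvik–Brook: 3+2+8 = 13
The minimum is 10 mi via Kelso–Selby–Colne–Brook.
So from Kelso the first move is to Selby.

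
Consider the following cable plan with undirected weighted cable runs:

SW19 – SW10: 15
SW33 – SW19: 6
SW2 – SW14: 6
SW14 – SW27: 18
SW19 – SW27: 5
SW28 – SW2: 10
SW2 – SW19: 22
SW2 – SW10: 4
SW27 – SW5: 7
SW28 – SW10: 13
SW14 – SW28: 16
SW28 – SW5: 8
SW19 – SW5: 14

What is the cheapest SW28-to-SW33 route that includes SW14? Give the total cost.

45

Best SW28 to SW14: SW28 → SW14 costing 16
Best SW14 to SW33: SW14 → SW27 → SW19 → SW33 costing 29
Total via SW14: 16 + 29 = 45.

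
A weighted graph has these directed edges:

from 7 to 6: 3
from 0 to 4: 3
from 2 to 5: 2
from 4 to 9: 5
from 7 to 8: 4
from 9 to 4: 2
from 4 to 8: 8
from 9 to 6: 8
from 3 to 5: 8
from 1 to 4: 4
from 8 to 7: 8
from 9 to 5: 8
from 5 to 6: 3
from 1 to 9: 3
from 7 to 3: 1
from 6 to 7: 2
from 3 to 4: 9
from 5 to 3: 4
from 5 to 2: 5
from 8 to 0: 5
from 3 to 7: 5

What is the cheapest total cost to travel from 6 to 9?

17

Settle nodes by increasing distance from 6:
6: 0
7: 2  (via 6)
3: 3  (via 7)
8: 6  (via 7)
0: 11  (via 8)
5: 11  (via 3)
4: 12  (via 3)
2: 16  (via 5)
9: 17  (via 4)
Shortest route: 6–7–3–4–9 = 17.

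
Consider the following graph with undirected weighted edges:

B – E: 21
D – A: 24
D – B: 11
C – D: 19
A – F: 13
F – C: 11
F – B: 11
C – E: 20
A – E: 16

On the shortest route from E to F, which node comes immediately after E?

Compare a few routes:
E → B → F: 21+11 = 32
E → A → F: 16+13 = 29
E → C → F: 20+11 = 31
E → C → D → B → F: 20+19+11+11 = 61
Cheapest is E → A → F at 29.
So from E the first move is to A.

A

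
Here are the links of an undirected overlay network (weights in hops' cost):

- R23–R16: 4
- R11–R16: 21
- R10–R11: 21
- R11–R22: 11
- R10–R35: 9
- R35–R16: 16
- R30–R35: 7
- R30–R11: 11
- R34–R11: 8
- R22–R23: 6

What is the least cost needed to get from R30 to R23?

Compare a few routes:
R30 → R35 → R16 → R23: 7+16+4 = 27
R30 → R11 → R16 → R23: 11+21+4 = 36
R30 → R11 → R22 → R23: 11+11+6 = 28
Cheapest is R30 → R35 → R16 → R23 at 27 hops' cost.

27 hops' cost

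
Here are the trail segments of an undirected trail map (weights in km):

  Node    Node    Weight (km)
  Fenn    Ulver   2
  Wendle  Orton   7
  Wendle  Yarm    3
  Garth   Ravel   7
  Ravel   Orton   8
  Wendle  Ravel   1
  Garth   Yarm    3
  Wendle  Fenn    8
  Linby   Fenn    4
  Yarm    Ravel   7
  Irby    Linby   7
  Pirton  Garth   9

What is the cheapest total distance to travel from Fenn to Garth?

14 km

Candidate routes:
Fenn → Wendle → Yarm → Garth: 8+3+3 = 14
Fenn → Wendle → Ravel → Yarm → Garth: 8+1+7+3 = 19
Fenn → Wendle → Ravel → Garth: 8+1+7 = 16
The minimum is 14 km via Fenn → Wendle → Yarm → Garth.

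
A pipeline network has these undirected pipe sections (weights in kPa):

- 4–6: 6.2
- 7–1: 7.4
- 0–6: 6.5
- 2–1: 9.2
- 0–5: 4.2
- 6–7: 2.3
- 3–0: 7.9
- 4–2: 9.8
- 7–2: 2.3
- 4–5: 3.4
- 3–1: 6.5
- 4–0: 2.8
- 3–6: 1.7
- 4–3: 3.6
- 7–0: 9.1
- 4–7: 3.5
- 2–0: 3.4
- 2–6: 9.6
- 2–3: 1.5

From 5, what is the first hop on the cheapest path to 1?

Enumerating some paths:
5–4–7–1: 3.4+3.5+7.4 = 14.3
5–4–3–1: 3.4+3.6+6.5 = 13.5
The minimum is 13.5 kPa via 5–4–3–1.
So from 5 the first move is to 4.

4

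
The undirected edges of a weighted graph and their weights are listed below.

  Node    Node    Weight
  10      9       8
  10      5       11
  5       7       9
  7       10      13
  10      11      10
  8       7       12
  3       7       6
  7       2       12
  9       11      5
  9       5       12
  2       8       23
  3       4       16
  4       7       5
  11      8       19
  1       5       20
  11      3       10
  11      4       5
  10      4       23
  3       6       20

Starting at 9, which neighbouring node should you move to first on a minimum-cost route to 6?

11

Compare a few routes:
9–11–3–6: 5+10+20 = 35
9–11–4–3–6: 5+5+16+20 = 46
9–11–4–7–3–6: 5+5+5+6+20 = 41
Cheapest is 9–11–3–6 at 35.
So from 9 the first move is to 11.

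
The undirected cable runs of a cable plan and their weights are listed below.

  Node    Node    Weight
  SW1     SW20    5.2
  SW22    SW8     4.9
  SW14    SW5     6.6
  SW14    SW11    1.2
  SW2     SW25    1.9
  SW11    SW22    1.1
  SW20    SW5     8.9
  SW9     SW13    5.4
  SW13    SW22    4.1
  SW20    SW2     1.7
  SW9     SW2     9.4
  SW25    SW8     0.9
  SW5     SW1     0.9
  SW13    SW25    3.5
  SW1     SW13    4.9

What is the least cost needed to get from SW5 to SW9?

11.2

Compare a few routes:
SW5 - SW14 - SW11 - SW22 - SW13 - SW9: 6.6+1.2+1.1+4.1+5.4 = 18.4
SW5 - SW1 - SW13 - SW9: 0.9+4.9+5.4 = 11.2
SW5 - SW1 - SW20 - SW2 - SW9: 0.9+5.2+1.7+9.4 = 17.2
Cheapest is SW5 - SW1 - SW13 - SW9 at 11.2.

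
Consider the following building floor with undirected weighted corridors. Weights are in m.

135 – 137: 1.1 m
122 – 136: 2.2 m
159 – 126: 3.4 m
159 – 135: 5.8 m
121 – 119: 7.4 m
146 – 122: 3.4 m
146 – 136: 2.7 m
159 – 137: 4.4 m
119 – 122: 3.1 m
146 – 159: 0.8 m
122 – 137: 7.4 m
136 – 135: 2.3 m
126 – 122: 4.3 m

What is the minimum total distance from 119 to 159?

7.3 m

Running Dijkstra from 119:
119: 0
122: 3.1  (via 119)
136: 5.3  (via 122)
146: 6.5  (via 122)
159: 7.3  (via 146)
Shortest route: 119 → 122 → 146 → 159 = 7.3 m.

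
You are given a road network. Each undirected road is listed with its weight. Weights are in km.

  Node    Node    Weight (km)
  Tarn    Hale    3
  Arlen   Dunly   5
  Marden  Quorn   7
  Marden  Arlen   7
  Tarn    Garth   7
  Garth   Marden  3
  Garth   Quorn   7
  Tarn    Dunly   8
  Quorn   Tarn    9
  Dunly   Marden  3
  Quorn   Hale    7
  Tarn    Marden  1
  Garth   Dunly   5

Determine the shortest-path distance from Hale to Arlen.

Candidate routes:
Hale–Tarn–Marden–Dunly–Arlen: 3+1+3+5 = 12
Hale–Tarn–Marden–Arlen: 3+1+7 = 11
The minimum is 11 km via Hale–Tarn–Marden–Arlen.

11 km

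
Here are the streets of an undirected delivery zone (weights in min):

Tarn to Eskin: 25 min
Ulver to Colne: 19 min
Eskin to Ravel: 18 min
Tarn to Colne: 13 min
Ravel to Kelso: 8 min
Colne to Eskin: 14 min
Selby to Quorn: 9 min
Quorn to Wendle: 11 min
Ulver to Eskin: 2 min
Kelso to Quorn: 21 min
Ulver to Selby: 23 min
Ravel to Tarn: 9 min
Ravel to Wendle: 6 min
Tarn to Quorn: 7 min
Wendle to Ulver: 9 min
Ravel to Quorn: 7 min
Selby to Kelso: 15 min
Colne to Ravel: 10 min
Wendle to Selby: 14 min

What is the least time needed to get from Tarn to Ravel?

Settle nodes by increasing distance from Tarn:
Tarn: 0
Quorn: 7  (via Tarn)
Ravel: 9  (via Tarn)
Shortest route: Tarn–Ravel = 9 min.

9 min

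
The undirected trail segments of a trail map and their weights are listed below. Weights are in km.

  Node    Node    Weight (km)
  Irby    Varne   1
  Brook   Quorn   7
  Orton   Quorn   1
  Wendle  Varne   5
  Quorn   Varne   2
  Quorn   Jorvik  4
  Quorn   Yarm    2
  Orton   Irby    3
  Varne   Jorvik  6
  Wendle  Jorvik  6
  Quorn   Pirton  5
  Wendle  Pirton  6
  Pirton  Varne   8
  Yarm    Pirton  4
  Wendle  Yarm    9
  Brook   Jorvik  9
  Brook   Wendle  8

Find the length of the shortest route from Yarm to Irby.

5 km

Settle nodes by increasing distance from Yarm:
Yarm: 0
Quorn: 2  (via Yarm)
Orton: 3  (via Quorn)
Varne: 4  (via Quorn)
Pirton: 4  (via Yarm)
Irby: 5  (via Varne)
Shortest route: Yarm → Quorn → Varne → Irby = 5 km.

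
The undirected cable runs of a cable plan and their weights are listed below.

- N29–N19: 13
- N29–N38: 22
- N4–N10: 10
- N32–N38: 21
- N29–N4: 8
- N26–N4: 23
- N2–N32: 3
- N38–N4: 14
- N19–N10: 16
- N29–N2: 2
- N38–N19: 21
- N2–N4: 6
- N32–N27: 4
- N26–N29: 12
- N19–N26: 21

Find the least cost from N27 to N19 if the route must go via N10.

Best N27 to N10: N27 → N32 → N2 → N4 → N10 costing 23
Shortest N10→N19: N10 → N19 = 16
Total via N10: 23 + 16 = 39.

39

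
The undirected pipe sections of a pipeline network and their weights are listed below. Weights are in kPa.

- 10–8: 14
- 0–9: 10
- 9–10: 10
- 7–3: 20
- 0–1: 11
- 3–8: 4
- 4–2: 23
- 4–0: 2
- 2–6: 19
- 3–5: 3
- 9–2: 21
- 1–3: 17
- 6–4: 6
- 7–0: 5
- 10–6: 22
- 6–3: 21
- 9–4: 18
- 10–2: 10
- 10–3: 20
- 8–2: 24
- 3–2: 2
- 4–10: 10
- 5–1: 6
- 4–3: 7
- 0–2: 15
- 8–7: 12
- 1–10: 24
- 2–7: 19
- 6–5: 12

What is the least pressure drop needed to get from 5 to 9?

Enumerating some paths:
5–3–4–0–9: 3+7+2+10 = 22
5–3–2–10–9: 3+2+10+10 = 25
Cheapest is 5–3–4–0–9 at 22 kPa.

22 kPa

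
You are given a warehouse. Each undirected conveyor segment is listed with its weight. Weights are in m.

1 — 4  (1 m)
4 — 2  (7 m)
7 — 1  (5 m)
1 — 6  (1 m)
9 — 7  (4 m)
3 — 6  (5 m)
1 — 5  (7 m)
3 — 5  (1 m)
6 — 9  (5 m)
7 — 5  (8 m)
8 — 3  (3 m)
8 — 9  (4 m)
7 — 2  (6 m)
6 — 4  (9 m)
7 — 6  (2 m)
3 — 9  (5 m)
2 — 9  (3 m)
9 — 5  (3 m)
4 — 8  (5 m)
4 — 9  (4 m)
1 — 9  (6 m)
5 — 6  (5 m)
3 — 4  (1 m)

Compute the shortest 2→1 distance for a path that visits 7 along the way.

9 m

Shortest 2→7: 2–7 = 6
Best 7 to 1: 7–6–1 costing 3
Total via 7: 6 + 3 = 9 m.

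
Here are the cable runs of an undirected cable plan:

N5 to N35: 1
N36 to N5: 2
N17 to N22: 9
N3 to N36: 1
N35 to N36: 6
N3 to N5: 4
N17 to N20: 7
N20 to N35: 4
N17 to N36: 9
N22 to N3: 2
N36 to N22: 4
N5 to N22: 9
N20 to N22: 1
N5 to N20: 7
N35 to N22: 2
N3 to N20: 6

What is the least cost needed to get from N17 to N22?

8

Settle nodes by increasing distance from N17:
N17: 0
N20: 7  (via N17)
N22: 8  (via N20)
Shortest route: N17–N20–N22 = 8.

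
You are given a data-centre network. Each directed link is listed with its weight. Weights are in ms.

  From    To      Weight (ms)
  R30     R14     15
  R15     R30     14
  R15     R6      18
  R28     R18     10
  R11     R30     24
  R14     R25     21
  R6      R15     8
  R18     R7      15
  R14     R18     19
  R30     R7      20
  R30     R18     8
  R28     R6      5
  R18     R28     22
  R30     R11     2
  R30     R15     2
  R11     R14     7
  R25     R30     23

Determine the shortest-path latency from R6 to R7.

Enumerating some paths:
R6 - R15 - R30 - R11 - R14 - R18 - R7: 8+14+2+7+19+15 = 65
R6 - R15 - R30 - R18 - R7: 8+14+8+15 = 45
R6 - R15 - R30 - R7: 8+14+20 = 42
Cheapest is R6 - R15 - R30 - R7 at 42 ms.

42 ms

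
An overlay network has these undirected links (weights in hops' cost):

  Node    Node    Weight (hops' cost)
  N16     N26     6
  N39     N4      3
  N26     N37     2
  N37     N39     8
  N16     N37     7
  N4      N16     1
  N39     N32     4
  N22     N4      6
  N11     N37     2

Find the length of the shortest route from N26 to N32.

Running Dijkstra from N26:
N26: 0
N37: 2  (via N26)
N11: 4  (via N37)
N16: 6  (via N26)
N4: 7  (via N16)
N39: 10  (via N37)
N22: 13  (via N4)
N32: 14  (via N39)
Shortest route: N26 → N37 → N39 → N32 = 14 hops' cost.

14 hops' cost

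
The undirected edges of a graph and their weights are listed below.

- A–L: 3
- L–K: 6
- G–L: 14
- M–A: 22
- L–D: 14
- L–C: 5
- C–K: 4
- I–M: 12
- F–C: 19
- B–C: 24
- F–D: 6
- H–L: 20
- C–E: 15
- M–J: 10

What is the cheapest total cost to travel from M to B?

54

Compare a few routes:
M–A–L–K–C–B: 22+3+6+4+24 = 59
M–A–L–C–B: 22+3+5+24 = 54
M–A–L–D–F–C–B: 22+3+14+6+19+24 = 88
The minimum is 54 via M–A–L–C–B.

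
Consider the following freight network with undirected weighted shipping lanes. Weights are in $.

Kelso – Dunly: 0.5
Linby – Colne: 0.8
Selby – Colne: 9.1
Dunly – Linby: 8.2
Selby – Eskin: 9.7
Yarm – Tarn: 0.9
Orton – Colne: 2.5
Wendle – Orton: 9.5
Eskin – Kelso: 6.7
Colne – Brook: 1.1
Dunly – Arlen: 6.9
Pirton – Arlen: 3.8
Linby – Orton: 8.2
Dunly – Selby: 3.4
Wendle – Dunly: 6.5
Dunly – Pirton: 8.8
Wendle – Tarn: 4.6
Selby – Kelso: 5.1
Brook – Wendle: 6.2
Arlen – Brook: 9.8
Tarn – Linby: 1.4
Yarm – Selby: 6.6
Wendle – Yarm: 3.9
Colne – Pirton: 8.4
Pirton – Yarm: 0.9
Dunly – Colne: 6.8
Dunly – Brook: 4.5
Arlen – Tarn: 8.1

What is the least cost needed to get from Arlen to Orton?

$10.3

Shortest distances from Arlen:
Arlen: 0
Pirton: 3.8  (via Arlen)
Yarm: 4.7  (via Pirton)
Tarn: 5.6  (via Yarm)
Dunly: 6.9  (via Arlen)
Linby: 7  (via Tarn)
Kelso: 7.4  (via Dunly)
Colne: 7.8  (via Linby)
Wendle: 8.6  (via Yarm)
Brook: 8.9  (via Colne)
Selby: 10.3  (via Dunly)
Orton: 10.3  (via Colne)
Shortest route: Arlen → Pirton → Yarm → Tarn → Linby → Colne → Orton = $10.3.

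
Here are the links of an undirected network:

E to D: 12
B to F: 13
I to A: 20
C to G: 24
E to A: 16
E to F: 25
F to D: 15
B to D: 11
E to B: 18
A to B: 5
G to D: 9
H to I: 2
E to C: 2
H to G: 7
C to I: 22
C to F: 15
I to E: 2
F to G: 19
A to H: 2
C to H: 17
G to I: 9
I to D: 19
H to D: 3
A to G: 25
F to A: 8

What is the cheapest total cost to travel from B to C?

13

Compare a few routes:
B → E → C: 18+2 = 20
B → D → H → I → E → C: 11+3+2+2+2 = 20
B → A → H → I → E → C: 5+2+2+2+2 = 13
Cheapest is B → A → H → I → E → C at 13.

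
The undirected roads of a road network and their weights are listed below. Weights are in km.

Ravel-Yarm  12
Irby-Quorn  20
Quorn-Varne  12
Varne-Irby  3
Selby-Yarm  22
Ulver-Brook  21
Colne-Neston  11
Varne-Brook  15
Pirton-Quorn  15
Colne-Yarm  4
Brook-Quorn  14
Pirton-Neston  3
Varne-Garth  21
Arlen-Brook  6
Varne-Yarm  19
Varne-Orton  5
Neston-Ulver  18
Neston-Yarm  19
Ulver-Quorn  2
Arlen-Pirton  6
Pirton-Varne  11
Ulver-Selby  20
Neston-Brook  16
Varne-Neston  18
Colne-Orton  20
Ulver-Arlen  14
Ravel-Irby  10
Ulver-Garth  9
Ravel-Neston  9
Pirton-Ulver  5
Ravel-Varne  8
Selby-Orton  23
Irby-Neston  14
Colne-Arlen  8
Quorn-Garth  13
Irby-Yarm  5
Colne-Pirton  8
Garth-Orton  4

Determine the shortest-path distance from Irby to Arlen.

17 km

Enumerating some paths:
Irby - Neston - Pirton - Arlen: 14+3+6 = 23
Irby - Varne - Pirton - Arlen: 3+11+6 = 20
Irby - Yarm - Colne - Arlen: 5+4+8 = 17
Irby - Yarm - Colne - Pirton - Arlen: 5+4+8+6 = 23
Cheapest is Irby - Yarm - Colne - Arlen at 17 km.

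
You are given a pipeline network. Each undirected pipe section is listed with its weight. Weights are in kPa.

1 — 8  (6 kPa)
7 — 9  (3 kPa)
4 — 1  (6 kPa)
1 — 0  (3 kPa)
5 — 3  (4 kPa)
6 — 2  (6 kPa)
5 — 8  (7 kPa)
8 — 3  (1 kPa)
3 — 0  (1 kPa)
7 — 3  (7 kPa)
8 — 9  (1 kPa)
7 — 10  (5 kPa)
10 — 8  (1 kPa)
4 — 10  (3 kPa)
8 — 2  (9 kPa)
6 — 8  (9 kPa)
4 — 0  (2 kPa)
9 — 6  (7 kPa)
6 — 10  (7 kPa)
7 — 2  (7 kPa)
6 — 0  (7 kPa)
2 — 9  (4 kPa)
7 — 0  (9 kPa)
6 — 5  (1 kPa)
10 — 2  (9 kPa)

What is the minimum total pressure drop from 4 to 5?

Settle nodes by increasing distance from 4:
4: 0
0: 2  (via 4)
3: 3  (via 0)
10: 3  (via 4)
8: 4  (via 3)
1: 5  (via 0)
9: 5  (via 8)
5: 7  (via 3)
Shortest route: 4–0–3–5 = 7 kPa.

7 kPa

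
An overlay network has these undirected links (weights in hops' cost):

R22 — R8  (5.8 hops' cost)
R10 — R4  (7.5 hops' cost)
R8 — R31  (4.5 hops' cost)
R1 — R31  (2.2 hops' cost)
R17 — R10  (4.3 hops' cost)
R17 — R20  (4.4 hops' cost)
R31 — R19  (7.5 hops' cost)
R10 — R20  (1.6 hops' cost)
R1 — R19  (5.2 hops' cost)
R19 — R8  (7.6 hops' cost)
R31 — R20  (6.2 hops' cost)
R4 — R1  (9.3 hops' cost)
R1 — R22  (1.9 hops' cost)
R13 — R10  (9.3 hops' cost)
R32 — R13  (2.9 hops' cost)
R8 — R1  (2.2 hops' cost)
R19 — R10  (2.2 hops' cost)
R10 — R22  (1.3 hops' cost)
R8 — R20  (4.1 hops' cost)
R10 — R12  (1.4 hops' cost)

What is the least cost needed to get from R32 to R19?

Running Dijkstra from R32:
R32: 0
R13: 2.9  (via R32)
R10: 12.2  (via R13)
R22: 13.5  (via R10)
R12: 13.6  (via R10)
R20: 13.8  (via R10)
R19: 14.4  (via R10)
Shortest route: R32–R13–R10–R19 = 14.4 hops' cost.

14.4 hops' cost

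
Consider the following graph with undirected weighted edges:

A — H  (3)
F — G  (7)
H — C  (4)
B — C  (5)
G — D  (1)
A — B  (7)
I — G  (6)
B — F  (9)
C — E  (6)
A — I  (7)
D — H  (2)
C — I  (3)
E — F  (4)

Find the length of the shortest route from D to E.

Compare a few routes:
D → G → I → C → E: 1+6+3+6 = 16
D → H → A → I → C → E: 2+3+7+3+6 = 21
D → H → C → E: 2+4+6 = 12
D → H → A → B → C → E: 2+3+7+5+6 = 23
Cheapest is D → H → C → E at 12.

12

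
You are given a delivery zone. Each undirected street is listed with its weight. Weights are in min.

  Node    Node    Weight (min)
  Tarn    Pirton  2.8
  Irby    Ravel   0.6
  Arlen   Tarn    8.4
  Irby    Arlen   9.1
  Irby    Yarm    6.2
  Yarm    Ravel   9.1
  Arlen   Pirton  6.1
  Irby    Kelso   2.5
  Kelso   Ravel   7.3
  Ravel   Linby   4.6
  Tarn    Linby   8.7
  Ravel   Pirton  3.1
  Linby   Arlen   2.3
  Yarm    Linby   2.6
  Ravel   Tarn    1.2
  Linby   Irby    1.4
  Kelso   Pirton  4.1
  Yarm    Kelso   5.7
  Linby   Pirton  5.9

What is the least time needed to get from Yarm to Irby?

4 min

Shortest distances from Yarm:
Yarm: 0
Linby: 2.6  (via Yarm)
Irby: 4  (via Linby)
Shortest route: Yarm–Linby–Irby = 4 min.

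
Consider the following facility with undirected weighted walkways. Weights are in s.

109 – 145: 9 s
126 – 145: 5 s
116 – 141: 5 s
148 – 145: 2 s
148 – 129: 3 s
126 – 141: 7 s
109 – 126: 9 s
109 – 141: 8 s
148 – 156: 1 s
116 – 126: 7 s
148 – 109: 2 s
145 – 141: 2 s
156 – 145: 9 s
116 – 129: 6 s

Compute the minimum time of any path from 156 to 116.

10 s

Enumerating some paths:
156 - 148 - 145 - 126 - 116: 1+2+5+7 = 15
156 - 148 - 129 - 116: 1+3+6 = 10
Cheapest is 156 - 148 - 129 - 116 at 10 s.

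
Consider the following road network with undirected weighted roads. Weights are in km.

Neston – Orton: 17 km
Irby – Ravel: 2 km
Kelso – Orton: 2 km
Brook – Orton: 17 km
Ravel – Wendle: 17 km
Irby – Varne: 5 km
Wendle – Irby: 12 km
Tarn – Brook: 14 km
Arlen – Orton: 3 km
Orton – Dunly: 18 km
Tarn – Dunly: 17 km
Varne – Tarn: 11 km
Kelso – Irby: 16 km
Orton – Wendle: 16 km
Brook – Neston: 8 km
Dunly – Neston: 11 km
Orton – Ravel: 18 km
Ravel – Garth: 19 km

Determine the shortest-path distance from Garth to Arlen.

Shortest distances from Garth:
Garth: 0
Ravel: 19  (via Garth)
Irby: 21  (via Ravel)
Varne: 26  (via Irby)
Wendle: 33  (via Irby)
Tarn: 37  (via Varne)
Orton: 37  (via Ravel)
Kelso: 37  (via Irby)
Arlen: 40  (via Orton)
Shortest route: Garth → Ravel → Orton → Arlen = 40 km.

40 km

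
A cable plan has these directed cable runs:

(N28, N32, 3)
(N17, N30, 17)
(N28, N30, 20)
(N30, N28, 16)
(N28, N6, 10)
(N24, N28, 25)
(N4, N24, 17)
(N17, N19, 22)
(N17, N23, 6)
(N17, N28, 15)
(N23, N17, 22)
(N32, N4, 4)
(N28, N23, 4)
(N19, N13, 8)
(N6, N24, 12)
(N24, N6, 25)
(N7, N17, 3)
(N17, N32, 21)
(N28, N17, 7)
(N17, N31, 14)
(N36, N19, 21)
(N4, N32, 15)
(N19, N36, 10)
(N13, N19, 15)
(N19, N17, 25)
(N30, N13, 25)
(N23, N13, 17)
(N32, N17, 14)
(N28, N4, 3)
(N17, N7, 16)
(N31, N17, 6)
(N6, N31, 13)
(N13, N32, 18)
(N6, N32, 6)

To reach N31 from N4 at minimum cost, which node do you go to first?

Candidate routes:
N4–N24–N28–N17–N31: 17+25+7+14 = 63
N4–N32–N17–N31: 15+14+14 = 43
N4–N24–N6–N31: 17+25+13 = 55
The minimum is 43 via N4–N32–N17–N31.
So from N4 the first move is to N32.

N32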